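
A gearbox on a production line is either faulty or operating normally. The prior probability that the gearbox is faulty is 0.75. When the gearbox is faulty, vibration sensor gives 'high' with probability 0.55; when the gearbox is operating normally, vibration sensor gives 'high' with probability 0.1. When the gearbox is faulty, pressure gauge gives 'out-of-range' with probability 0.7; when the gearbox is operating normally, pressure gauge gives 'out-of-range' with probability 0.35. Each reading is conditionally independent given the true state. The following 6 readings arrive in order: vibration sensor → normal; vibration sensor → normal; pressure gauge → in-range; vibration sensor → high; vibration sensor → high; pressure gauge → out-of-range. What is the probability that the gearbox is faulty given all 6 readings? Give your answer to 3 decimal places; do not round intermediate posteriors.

After vibration sensor='normal': P(faulty) = 0.45·0.7500 / (0.45·0.7500 + 0.9·0.2500) ≈ 0.6000
After vibration sensor='normal': P(faulty) = 0.45·0.6000 / (0.45·0.6000 + 0.9·0.4000) ≈ 0.4286
After pressure gauge='in-range': P(faulty) = 0.3·0.4286 / (0.3·0.4286 + 0.65·0.5714) ≈ 0.2571
After vibration sensor='high': P(faulty) = 0.55·0.2571 / (0.55·0.2571 + 0.1·0.7429) ≈ 0.6556
After vibration sensor='high': P(faulty) = 0.55·0.6556 / (0.55·0.6556 + 0.1·0.3444) ≈ 0.9128
After pressure gauge='out-of-range': P(faulty) = 0.7·0.9128 / (0.7·0.9128 + 0.35·0.0872) ≈ 0.9544

0.954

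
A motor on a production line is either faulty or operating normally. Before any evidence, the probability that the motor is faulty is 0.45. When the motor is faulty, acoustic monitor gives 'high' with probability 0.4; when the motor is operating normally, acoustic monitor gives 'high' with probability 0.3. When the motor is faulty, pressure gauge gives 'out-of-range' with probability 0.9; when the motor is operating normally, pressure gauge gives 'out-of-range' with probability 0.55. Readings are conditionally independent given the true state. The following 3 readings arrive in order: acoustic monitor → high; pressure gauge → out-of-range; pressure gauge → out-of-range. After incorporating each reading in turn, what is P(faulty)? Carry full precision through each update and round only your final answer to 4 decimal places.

After acoustic monitor='high': P(faulty) = 0.4·0.4500 / (0.4·0.4500 + 0.3·0.5500) ≈ 0.5217
After pressure gauge='out-of-range': P(faulty) = 0.9·0.5217 / (0.9·0.5217 + 0.55·0.4783) ≈ 0.6409
After pressure gauge='out-of-range': P(faulty) = 0.9·0.6409 / (0.9·0.6409 + 0.55·0.3591) ≈ 0.7450

0.7450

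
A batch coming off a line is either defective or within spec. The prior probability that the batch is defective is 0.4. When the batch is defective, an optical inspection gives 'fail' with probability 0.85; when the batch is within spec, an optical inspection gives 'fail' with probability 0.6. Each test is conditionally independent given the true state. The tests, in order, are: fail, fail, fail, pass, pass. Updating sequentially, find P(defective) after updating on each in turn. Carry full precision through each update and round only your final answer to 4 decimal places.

0.2105

After 'fail': P(defective) = 0.85·0.4000 / (0.85·0.4000 + 0.6·0.6000) ≈ 0.4857
After 'fail': P(defective) = 0.85·0.4857 / (0.85·0.4857 + 0.6·0.5143) ≈ 0.5723
After 'fail': P(defective) = 0.85·0.5723 / (0.85·0.5723 + 0.6·0.4277) ≈ 0.6546
After 'pass': P(defective) = 0.15·0.6546 / (0.15·0.6546 + 0.4·0.3454) ≈ 0.4155
After 'pass': P(defective) = 0.15·0.4155 / (0.15·0.4155 + 0.4·0.5845) ≈ 0.2105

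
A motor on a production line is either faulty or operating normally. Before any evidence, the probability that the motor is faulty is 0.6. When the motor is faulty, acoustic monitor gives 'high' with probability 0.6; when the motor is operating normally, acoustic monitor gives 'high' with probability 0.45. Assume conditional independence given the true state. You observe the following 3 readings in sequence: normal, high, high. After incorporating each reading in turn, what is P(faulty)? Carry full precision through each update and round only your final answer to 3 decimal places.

After 'normal': P(faulty) = 0.4·0.6000 / (0.4·0.6000 + 0.55·0.4000) ≈ 0.5217
After 'high': P(faulty) = 0.6·0.5217 / (0.6·0.5217 + 0.45·0.4783) ≈ 0.5926
After 'high': P(faulty) = 0.6·0.5926 / (0.6·0.5926 + 0.45·0.4074) ≈ 0.6598

0.660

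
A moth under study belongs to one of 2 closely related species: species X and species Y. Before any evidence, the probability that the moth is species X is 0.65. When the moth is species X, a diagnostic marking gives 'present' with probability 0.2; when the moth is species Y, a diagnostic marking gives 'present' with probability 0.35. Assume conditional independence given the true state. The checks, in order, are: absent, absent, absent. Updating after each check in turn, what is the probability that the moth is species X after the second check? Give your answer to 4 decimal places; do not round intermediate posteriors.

After 'absent': P(species X) = 0.8·0.6500 / (0.8·0.6500 + 0.65·0.3500) ≈ 0.6957
After 'absent': P(species X) = 0.8·0.6957 / (0.8·0.6957 + 0.65·0.3043) ≈ 0.7378

0.7378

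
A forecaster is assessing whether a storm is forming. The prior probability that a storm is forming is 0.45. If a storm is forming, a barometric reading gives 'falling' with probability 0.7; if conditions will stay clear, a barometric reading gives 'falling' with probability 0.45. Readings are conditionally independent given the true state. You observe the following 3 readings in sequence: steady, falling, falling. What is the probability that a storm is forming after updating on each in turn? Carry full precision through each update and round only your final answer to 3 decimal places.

After 'steady': P(storm) = 0.3·0.4500 / (0.3·0.4500 + 0.55·0.5500) ≈ 0.3086
After 'falling': P(storm) = 0.7·0.3086 / (0.7·0.3086 + 0.45·0.6914) ≈ 0.4098
After 'falling': P(storm) = 0.7·0.4098 / (0.7·0.4098 + 0.45·0.5902) ≈ 0.5192

0.519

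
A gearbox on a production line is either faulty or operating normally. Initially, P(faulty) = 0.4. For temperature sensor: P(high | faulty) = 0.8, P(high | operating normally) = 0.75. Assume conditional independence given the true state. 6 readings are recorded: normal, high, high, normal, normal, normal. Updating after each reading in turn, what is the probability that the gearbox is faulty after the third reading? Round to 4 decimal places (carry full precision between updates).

After 'normal': P(faulty) = 0.2·0.4000 / (0.2·0.4000 + 0.25·0.6000) ≈ 0.3478
After 'high': P(faulty) = 0.8·0.3478 / (0.8·0.3478 + 0.75·0.6522) ≈ 0.3626
After 'high': P(faulty) = 0.8·0.3626 / (0.8·0.3626 + 0.75·0.6374) ≈ 0.3777

0.3777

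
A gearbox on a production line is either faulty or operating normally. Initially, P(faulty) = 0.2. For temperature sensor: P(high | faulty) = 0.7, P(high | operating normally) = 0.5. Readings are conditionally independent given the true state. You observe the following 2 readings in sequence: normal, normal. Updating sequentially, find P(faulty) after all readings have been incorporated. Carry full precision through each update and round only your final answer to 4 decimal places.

After 'normal': P(faulty) = 0.3·0.2000 / (0.3·0.2000 + 0.5·0.8000) ≈ 0.1304
After 'normal': P(faulty) = 0.3·0.1304 / (0.3·0.1304 + 0.5·0.8696) ≈ 0.0826

0.0826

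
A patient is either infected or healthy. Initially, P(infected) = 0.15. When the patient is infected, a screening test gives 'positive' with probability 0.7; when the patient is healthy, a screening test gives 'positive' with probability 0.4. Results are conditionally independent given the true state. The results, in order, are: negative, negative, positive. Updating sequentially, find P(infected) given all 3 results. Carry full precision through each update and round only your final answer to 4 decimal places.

0.0717

After 'negative': P(infected) = 0.3·0.1500 / (0.3·0.1500 + 0.6·0.8500) ≈ 0.0811
After 'negative': P(infected) = 0.3·0.0811 / (0.3·0.0811 + 0.6·0.9189) ≈ 0.0423
After 'positive': P(infected) = 0.7·0.0423 / (0.7·0.0423 + 0.4·0.9577) ≈ 0.0717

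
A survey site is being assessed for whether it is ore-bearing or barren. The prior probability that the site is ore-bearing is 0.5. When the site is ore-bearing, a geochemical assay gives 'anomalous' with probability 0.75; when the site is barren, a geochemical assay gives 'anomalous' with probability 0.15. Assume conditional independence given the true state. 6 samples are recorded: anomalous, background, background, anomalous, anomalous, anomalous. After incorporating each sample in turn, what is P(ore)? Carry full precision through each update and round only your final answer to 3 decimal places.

Each posterior becomes the prior for the next update.
After 'anomalous': P(ore) = 0.75·0.5000 / (0.75·0.5000 + 0.15·0.5000) ≈ 0.8333
After 'background': P(ore) = 0.25·0.8333 / (0.25·0.8333 + 0.85·0.1667) ≈ 0.5952
After 'background': P(ore) = 0.25·0.5952 / (0.25·0.5952 + 0.85·0.4048) ≈ 0.3019
After 'anomalous': P(ore) = 0.75·0.3019 / (0.75·0.3019 + 0.15·0.6981) ≈ 0.6838
After 'anomalous': P(ore) = 0.75·0.6838 / (0.75·0.6838 + 0.15·0.3162) ≈ 0.9153
After 'anomalous': P(ore) = 0.75·0.9153 / (0.75·0.9153 + 0.15·0.0847) ≈ 0.9818

0.982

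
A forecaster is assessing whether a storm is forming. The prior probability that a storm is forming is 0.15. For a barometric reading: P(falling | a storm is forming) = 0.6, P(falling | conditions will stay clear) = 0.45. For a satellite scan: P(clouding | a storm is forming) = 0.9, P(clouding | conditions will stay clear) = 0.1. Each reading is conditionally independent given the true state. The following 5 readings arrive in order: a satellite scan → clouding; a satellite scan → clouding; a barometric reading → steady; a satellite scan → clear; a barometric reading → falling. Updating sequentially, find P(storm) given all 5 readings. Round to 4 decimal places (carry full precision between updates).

0.6063

After a satellite scan='clouding': P(storm) = 0.9·0.1500 / (0.9·0.1500 + 0.1·0.8500) ≈ 0.6136
After a satellite scan='clouding': P(storm) = 0.9·0.6136 / (0.9·0.6136 + 0.1·0.3864) ≈ 0.9346
After a barometric reading='steady': P(storm) = 0.4·0.9346 / (0.4·0.9346 + 0.55·0.0654) ≈ 0.9122
After a satellite scan='clear': P(storm) = 0.1·0.9122 / (0.1·0.9122 + 0.9·0.0878) ≈ 0.5360
After a barometric reading='falling': P(storm) = 0.6·0.5360 / (0.6·0.5360 + 0.45·0.4640) ≈ 0.6063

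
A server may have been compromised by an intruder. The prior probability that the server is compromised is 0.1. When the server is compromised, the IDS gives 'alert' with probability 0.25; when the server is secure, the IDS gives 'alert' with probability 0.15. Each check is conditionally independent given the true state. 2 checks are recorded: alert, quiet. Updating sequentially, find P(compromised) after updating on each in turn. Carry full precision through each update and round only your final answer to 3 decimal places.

After 'alert': P(compromised) = 0.25·0.1000 / (0.25·0.1000 + 0.15·0.9000) ≈ 0.1562
After 'quiet': P(compromised) = 0.75·0.1562 / (0.75·0.1562 + 0.85·0.8438) ≈ 0.1404

0.140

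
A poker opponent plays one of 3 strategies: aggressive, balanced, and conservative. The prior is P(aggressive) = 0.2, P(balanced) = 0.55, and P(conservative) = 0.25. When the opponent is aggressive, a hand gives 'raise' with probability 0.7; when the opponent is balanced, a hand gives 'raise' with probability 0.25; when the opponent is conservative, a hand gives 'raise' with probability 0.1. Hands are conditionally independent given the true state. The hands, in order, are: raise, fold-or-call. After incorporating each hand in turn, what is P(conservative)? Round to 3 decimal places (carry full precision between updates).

0.134

After 'raise': normaliser = 0.7·0.2000 + 0.25·0.5500 + 0.1·0.2500; P(aggressive) ≈ 0.4628, P(balanced) ≈ 0.4545, P(conservative) ≈ 0.0826
After 'fold-or-call': normaliser = 0.3·0.4628 + 0.75·0.4545 + 0.9·0.0826; P(aggressive) ≈ 0.2506, P(balanced) ≈ 0.6152, P(conservative) ≈ 0.1342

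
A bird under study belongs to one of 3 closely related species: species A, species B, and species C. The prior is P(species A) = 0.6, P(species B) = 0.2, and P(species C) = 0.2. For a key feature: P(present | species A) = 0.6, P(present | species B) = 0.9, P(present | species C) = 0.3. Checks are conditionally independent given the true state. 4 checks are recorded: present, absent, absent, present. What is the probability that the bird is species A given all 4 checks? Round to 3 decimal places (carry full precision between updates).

0.768

Each posterior becomes the prior for the next update.
After 'present': normaliser = 0.6·0.6000 + 0.9·0.2000 + 0.3·0.2000; P(species A) ≈ 0.6000, P(species B) ≈ 0.3000, P(species C) ≈ 0.1000
After 'absent': normaliser = 0.4·0.6000 + 0.1·0.3000 + 0.7·0.1000; P(species A) ≈ 0.7059, P(species B) ≈ 0.0882, P(species C) ≈ 0.2059
After 'absent': normaliser = 0.4·0.7059 + 0.1·0.0882 + 0.7·0.2059; P(species A) ≈ 0.6486, P(species B) ≈ 0.0203, P(species C) ≈ 0.3311
After 'present': normaliser = 0.6·0.6486 + 0.9·0.0203 + 0.3·0.3311; P(species A) ≈ 0.7680, P(species B) ≈ 0.0360, P(species C) ≈ 0.1960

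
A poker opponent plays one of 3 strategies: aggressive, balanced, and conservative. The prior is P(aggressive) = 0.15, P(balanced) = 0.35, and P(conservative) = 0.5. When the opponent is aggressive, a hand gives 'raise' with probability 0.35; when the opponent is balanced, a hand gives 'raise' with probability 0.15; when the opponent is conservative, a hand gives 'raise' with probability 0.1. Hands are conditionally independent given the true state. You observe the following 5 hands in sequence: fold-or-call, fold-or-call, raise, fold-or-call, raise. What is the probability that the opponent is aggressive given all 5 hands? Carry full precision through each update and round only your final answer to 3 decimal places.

After 'fold-or-call': normaliser = 0.65·0.1500 + 0.85·0.3500 + 0.9·0.5000; P(aggressive) ≈ 0.1154, P(balanced) ≈ 0.3521, P(conservative) ≈ 0.5325
After 'fold-or-call': normaliser = 0.65·0.1154 + 0.85·0.3521 + 0.9·0.5325; P(aggressive) ≈ 0.0879, P(balanced) ≈ 0.3506, P(conservative) ≈ 0.5615
After 'raise': normaliser = 0.35·0.0879 + 0.15·0.3506 + 0.1·0.5615; P(aggressive) ≈ 0.2205, P(balanced) ≈ 0.3770, P(conservative) ≈ 0.4025
After 'fold-or-call': normaliser = 0.65·0.2205 + 0.85·0.3770 + 0.9·0.4025; P(aggressive) ≈ 0.1735, P(balanced) ≈ 0.3879, P(conservative) ≈ 0.4386
After 'raise': normaliser = 0.35·0.1735 + 0.15·0.3879 + 0.1·0.4386; P(aggressive) ≈ 0.3730, P(balanced) ≈ 0.3575, P(conservative) ≈ 0.2695

0.373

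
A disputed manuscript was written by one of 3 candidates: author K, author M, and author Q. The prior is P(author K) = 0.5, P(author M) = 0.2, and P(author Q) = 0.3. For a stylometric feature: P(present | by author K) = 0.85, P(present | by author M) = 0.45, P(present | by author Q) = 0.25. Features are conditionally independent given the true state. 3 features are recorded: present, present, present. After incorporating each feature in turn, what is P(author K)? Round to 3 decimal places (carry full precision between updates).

After 'present': normaliser = 0.85·0.5000 + 0.45·0.2000 + 0.25·0.3000; P(author K) ≈ 0.7203, P(author M) ≈ 0.1525, P(author Q) ≈ 0.1271
After 'present': normaliser = 0.85·0.7203 + 0.45·0.1525 + 0.25·0.1271; P(author K) ≈ 0.8591, P(author M) ≈ 0.0963, P(author Q) ≈ 0.0446
After 'present': normaliser = 0.85·0.8591 + 0.45·0.0963 + 0.25·0.0446; P(author K) ≈ 0.9306, P(author M) ≈ 0.0552, P(author Q) ≈ 0.0142

0.931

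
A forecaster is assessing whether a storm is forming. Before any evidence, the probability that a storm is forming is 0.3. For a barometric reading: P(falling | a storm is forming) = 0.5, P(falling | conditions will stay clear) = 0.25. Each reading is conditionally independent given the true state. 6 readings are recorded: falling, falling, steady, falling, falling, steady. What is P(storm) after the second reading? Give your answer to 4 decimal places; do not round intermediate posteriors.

0.6316

After 'falling': P(storm) = 0.5·0.3000 / (0.5·0.3000 + 0.25·0.7000) ≈ 0.4615
After 'falling': P(storm) = 0.5·0.4615 / (0.5·0.4615 + 0.25·0.5385) ≈ 0.6316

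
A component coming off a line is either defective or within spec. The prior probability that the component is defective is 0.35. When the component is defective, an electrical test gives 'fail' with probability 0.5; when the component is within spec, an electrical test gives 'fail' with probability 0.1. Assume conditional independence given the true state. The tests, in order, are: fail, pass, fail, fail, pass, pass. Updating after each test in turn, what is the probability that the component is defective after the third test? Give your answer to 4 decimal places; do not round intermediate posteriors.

0.8821

After 'fail': P(defective) = 0.5·0.3500 / (0.5·0.3500 + 0.1·0.6500) ≈ 0.7292
After 'pass': P(defective) = 0.5·0.7292 / (0.5·0.7292 + 0.9·0.2708) ≈ 0.5993
After 'fail': P(defective) = 0.5·0.5993 / (0.5·0.5993 + 0.1·0.4007) ≈ 0.8821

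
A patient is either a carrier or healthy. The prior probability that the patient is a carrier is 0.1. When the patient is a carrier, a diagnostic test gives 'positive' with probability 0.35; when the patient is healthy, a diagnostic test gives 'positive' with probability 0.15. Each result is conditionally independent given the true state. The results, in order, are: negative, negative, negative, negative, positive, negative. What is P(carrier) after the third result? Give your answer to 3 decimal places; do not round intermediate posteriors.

0.047

Each posterior becomes the prior for the next update.
After 'negative': P(carrier) = 0.65·0.1000 / (0.65·0.1000 + 0.85·0.9000) ≈ 0.0783
After 'negative': P(carrier) = 0.65·0.0783 / (0.65·0.0783 + 0.85·0.9217) ≈ 0.0610
After 'negative': P(carrier) = 0.65·0.0610 / (0.65·0.0610 + 0.85·0.9390) ≈ 0.0473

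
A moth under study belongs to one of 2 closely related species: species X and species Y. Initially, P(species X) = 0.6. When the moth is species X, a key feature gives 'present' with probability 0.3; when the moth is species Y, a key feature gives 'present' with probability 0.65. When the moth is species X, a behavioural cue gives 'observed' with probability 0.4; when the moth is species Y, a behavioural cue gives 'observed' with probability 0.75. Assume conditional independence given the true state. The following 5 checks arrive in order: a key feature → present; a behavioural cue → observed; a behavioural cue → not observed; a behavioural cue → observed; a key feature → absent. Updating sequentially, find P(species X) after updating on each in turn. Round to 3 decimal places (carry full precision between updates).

After a key feature='present': P(species X) = 0.3·0.6000 / (0.3·0.6000 + 0.65·0.4000) ≈ 0.4091
After a behavioural cue='observed': P(species X) = 0.4·0.4091 / (0.4·0.4091 + 0.75·0.5909) ≈ 0.2697
After a behavioural cue='not observed': P(species X) = 0.6·0.2697 / (0.6·0.2697 + 0.25·0.7303) ≈ 0.4698
After a behavioural cue='observed': P(species X) = 0.4·0.4698 / (0.4·0.4698 + 0.75·0.5302) ≈ 0.3209
After a key feature='absent': P(species X) = 0.7·0.3209 / (0.7·0.3209 + 0.35·0.6791) ≈ 0.4859

0.486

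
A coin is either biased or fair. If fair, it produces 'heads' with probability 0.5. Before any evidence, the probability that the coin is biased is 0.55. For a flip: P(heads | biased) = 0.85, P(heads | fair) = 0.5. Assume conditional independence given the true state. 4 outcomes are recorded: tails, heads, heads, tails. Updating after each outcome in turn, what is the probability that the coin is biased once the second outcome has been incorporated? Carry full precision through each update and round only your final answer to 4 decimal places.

0.3840

After 'tails': P(biased) = 0.15·0.5500 / (0.15·0.5500 + 0.5·0.4500) ≈ 0.2683
After 'heads': P(biased) = 0.85·0.2683 / (0.85·0.2683 + 0.5·0.7317) ≈ 0.3840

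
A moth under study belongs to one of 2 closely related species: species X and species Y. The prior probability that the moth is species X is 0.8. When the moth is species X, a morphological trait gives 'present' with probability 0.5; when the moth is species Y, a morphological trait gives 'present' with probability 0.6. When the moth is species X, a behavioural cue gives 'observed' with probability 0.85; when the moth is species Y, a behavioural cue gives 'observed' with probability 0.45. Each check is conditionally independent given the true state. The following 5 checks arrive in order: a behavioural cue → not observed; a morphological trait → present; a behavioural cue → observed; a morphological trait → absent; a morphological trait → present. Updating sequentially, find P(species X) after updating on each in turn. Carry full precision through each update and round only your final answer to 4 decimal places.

After a behavioural cue='not observed': P(species X) = 0.15·0.8000 / (0.15·0.8000 + 0.55·0.2000) ≈ 0.5217
After a morphological trait='present': P(species X) = 0.5·0.5217 / (0.5·0.5217 + 0.6·0.4783) ≈ 0.4762
After a behavioural cue='observed': P(species X) = 0.85·0.4762 / (0.85·0.4762 + 0.45·0.5238) ≈ 0.6320
After a morphological trait='absent': P(species X) = 0.5·0.6320 / (0.5·0.6320 + 0.4·0.3680) ≈ 0.6822
After a morphological trait='present': P(species X) = 0.5·0.6822 / (0.5·0.6822 + 0.6·0.3178) ≈ 0.6414

0.6414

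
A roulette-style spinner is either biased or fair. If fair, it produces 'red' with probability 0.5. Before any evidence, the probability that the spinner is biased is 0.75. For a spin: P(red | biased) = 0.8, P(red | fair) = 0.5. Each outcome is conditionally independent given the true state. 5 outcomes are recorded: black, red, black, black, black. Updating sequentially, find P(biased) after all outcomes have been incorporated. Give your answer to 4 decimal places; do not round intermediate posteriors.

After 'black': P(biased) = 0.2·0.7500 / (0.2·0.7500 + 0.5·0.2500) ≈ 0.5455
After 'red': P(biased) = 0.8·0.5455 / (0.8·0.5455 + 0.5·0.4545) ≈ 0.6575
After 'black': P(biased) = 0.2·0.6575 / (0.2·0.6575 + 0.5·0.3425) ≈ 0.4344
After 'black': P(biased) = 0.2·0.4344 / (0.2·0.4344 + 0.5·0.5656) ≈ 0.2350
After 'black': P(biased) = 0.2·0.2350 / (0.2·0.2350 + 0.5·0.7650) ≈ 0.1094

0.1094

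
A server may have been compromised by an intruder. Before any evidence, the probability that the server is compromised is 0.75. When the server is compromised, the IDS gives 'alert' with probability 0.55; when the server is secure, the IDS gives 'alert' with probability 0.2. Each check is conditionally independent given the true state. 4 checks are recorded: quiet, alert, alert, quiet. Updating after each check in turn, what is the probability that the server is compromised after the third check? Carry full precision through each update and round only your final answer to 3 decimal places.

0.927

After 'quiet': P(compromised) = 0.45·0.7500 / (0.45·0.7500 + 0.8·0.2500) ≈ 0.6279
After 'alert': P(compromised) = 0.55·0.6279 / (0.55·0.6279 + 0.2·0.3721) ≈ 0.8227
After 'alert': P(compromised) = 0.55·0.8227 / (0.55·0.8227 + 0.2·0.1773) ≈ 0.9273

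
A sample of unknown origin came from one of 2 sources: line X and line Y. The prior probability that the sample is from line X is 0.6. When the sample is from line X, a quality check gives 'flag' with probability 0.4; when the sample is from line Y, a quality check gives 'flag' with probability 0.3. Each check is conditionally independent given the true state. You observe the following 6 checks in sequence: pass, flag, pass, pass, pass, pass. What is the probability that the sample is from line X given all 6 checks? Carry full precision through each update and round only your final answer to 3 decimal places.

Apply Bayes' rule sequentially, carrying P(line X) forward.
After 'pass': P(line X) = 0.6·0.6000 / (0.6·0.6000 + 0.7·0.4000) ≈ 0.5625
After 'flag': P(line X) = 0.4·0.5625 / (0.4·0.5625 + 0.3·0.4375) ≈ 0.6316
After 'pass': P(line X) = 0.6·0.6316 / (0.6·0.6316 + 0.7·0.3684) ≈ 0.5950
After 'pass': P(line X) = 0.6·0.5950 / (0.6·0.5950 + 0.7·0.4050) ≈ 0.5574
After 'pass': P(line X) = 0.6·0.5574 / (0.6·0.5574 + 0.7·0.4426) ≈ 0.5191
After 'pass': P(line X) = 0.6·0.5191 / (0.6·0.5191 + 0.7·0.4809) ≈ 0.4806

0.481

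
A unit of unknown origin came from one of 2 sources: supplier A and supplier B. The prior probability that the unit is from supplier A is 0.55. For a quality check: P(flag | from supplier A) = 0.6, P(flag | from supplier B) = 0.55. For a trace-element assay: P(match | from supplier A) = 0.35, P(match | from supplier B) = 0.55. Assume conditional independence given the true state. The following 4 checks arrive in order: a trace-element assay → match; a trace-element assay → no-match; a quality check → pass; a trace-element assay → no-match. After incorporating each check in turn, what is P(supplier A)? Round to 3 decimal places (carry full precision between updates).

0.591

After a trace-element assay='match': P(supplier A) = 0.35·0.5500 / (0.35·0.5500 + 0.55·0.4500) ≈ 0.4375
After a trace-element assay='no-match': P(supplier A) = 0.65·0.4375 / (0.65·0.4375 + 0.45·0.5625) ≈ 0.5291
After a quality check='pass': P(supplier A) = 0.4·0.5291 / (0.4·0.5291 + 0.45·0.4709) ≈ 0.4997
After a trace-element assay='no-match': P(supplier A) = 0.65·0.4997 / (0.65·0.4997 + 0.45·0.5003) ≈ 0.5906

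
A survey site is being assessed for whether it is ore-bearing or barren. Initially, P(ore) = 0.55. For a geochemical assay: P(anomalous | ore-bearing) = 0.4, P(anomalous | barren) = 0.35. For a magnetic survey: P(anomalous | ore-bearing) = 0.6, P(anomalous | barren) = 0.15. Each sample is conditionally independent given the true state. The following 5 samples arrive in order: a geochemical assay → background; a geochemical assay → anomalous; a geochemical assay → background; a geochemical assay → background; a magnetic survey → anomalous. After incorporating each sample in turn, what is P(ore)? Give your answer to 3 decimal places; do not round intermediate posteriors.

0.815

After a geochemical assay='background': P(ore) = 0.6·0.5500 / (0.6·0.5500 + 0.65·0.4500) ≈ 0.5301
After a geochemical assay='anomalous': P(ore) = 0.4·0.5301 / (0.4·0.5301 + 0.35·0.4699) ≈ 0.5632
After a geochemical assay='background': P(ore) = 0.6·0.5632 / (0.6·0.5632 + 0.65·0.4368) ≈ 0.5434
After a geochemical assay='background': P(ore) = 0.6·0.5434 / (0.6·0.5434 + 0.65·0.4566) ≈ 0.5235
After a magnetic survey='anomalous': P(ore) = 0.6·0.5235 / (0.6·0.5235 + 0.15·0.4765) ≈ 0.8146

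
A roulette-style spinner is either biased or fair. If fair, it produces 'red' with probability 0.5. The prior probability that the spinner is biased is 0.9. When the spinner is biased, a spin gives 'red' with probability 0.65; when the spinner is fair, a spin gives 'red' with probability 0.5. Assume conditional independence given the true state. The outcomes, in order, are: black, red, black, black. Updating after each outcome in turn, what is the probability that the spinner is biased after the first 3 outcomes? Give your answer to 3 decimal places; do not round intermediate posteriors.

After 'black': P(biased) = 0.35·0.9000 / (0.35·0.9000 + 0.5·0.1000) ≈ 0.8630
After 'red': P(biased) = 0.65·0.8630 / (0.65·0.8630 + 0.5·0.1370) ≈ 0.8912
After 'black': P(biased) = 0.35·0.8912 / (0.35·0.8912 + 0.5·0.1088) ≈ 0.8515

0.851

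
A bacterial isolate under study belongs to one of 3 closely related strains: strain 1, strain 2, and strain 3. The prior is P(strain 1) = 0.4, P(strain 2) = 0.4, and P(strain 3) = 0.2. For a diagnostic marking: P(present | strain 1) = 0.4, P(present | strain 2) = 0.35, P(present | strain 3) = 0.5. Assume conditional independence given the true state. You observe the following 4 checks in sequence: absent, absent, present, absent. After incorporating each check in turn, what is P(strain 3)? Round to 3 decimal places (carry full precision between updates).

0.146

After 'absent': normaliser = 0.6·0.4000 + 0.65·0.4000 + 0.5·0.2000; P(strain 1) ≈ 0.4000, P(strain 2) ≈ 0.4333, P(strain 3) ≈ 0.1667
After 'absent': normaliser = 0.6·0.4000 + 0.65·0.4333 + 0.5·0.1667; P(strain 1) ≈ 0.3967, P(strain 2) ≈ 0.4656, P(strain 3) ≈ 0.1377
After 'present': normaliser = 0.4·0.3967 + 0.35·0.4656 + 0.5·0.1377; P(strain 1) ≈ 0.4063, P(strain 2) ≈ 0.4173, P(strain 3) ≈ 0.1764
After 'absent': normaliser = 0.6·0.4063 + 0.65·0.4173 + 0.5·0.1764; P(strain 1) ≈ 0.4042, P(strain 2) ≈ 0.4496, P(strain 3) ≈ 0.1462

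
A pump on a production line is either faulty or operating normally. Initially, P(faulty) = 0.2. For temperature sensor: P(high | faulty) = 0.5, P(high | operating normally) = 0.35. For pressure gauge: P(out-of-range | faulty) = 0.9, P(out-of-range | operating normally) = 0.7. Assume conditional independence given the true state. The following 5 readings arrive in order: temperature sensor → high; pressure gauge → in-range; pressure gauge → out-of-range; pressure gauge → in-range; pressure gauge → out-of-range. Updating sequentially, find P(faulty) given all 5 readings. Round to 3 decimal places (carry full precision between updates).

After temperature sensor='high': P(faulty) = 0.5·0.2000 / (0.5·0.2000 + 0.35·0.8000) ≈ 0.2632
After pressure gauge='in-range': P(faulty) = 0.1·0.2632 / (0.1·0.2632 + 0.3·0.7368) ≈ 0.1064
After pressure gauge='out-of-range': P(faulty) = 0.9·0.1064 / (0.9·0.1064 + 0.7·0.8936) ≈ 0.1327
After pressure gauge='in-range': P(faulty) = 0.1·0.1327 / (0.1·0.1327 + 0.3·0.8673) ≈ 0.0485
After pressure gauge='out-of-range': P(faulty) = 0.9·0.0485 / (0.9·0.0485 + 0.7·0.9515) ≈ 0.0616

0.062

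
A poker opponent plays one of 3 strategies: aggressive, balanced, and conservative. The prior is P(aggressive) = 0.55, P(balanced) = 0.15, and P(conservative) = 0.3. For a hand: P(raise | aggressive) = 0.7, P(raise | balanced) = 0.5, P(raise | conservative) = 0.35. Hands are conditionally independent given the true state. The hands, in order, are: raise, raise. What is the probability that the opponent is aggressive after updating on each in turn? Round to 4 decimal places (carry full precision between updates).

0.7840

Each posterior becomes the prior for the next update.
After 'raise': normaliser = 0.7·0.5500 + 0.5·0.1500 + 0.35·0.3000; P(aggressive) ≈ 0.6814, P(balanced) ≈ 0.1327, P(conservative) ≈ 0.1858
After 'raise': normaliser = 0.7·0.6814 + 0.5·0.1327 + 0.35·0.1858; P(aggressive) ≈ 0.7840, P(balanced) ≈ 0.1091, P(conservative) ≈ 0.1069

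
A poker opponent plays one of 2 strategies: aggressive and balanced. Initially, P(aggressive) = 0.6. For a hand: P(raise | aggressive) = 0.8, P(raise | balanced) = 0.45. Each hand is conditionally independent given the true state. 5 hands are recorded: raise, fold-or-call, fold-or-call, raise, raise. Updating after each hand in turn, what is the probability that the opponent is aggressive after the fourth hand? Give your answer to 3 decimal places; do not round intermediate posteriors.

After 'raise': P(aggressive) = 0.8·0.6000 / (0.8·0.6000 + 0.45·0.4000) ≈ 0.7273
After 'fold-or-call': P(aggressive) = 0.2·0.7273 / (0.2·0.7273 + 0.55·0.2727) ≈ 0.4923
After 'fold-or-call': P(aggressive) = 0.2·0.4923 / (0.2·0.4923 + 0.55·0.5077) ≈ 0.2607
After 'raise': P(aggressive) = 0.8·0.2607 / (0.8·0.2607 + 0.45·0.7393) ≈ 0.3853

0.385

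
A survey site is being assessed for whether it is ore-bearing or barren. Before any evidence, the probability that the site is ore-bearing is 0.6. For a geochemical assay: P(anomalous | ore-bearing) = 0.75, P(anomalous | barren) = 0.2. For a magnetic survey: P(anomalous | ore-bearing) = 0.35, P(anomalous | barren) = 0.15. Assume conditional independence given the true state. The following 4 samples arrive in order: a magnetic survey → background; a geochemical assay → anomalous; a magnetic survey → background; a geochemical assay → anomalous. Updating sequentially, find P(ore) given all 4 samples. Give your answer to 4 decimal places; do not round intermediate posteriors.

Apply Bayes' rule sequentially, carrying P(ore) forward.
After a magnetic survey='background': P(ore) = 0.65·0.6000 / (0.65·0.6000 + 0.85·0.4000) ≈ 0.5342
After a geochemical assay='anomalous': P(ore) = 0.75·0.5342 / (0.75·0.5342 + 0.2·0.4658) ≈ 0.8114
After a magnetic survey='background': P(ore) = 0.65·0.8114 / (0.65·0.8114 + 0.85·0.1886) ≈ 0.7669
After a geochemical assay='anomalous': P(ore) = 0.75·0.7669 / (0.75·0.7669 + 0.2·0.2331) ≈ 0.9250

0.9250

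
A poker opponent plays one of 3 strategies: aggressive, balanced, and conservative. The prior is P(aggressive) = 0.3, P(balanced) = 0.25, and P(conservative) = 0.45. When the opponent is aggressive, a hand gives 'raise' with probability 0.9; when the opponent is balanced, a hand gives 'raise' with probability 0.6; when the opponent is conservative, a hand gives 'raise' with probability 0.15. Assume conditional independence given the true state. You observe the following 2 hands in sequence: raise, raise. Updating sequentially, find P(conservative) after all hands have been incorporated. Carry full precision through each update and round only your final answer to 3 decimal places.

0.030

After 'raise': normaliser = 0.9·0.3000 + 0.6·0.2500 + 0.15·0.4500; P(aggressive) ≈ 0.5538, P(balanced) ≈ 0.3077, P(conservative) ≈ 0.1385
After 'raise': normaliser = 0.9·0.5538 + 0.6·0.3077 + 0.15·0.1385; P(aggressive) ≈ 0.7082, P(balanced) ≈ 0.2623, P(conservative) ≈ 0.0295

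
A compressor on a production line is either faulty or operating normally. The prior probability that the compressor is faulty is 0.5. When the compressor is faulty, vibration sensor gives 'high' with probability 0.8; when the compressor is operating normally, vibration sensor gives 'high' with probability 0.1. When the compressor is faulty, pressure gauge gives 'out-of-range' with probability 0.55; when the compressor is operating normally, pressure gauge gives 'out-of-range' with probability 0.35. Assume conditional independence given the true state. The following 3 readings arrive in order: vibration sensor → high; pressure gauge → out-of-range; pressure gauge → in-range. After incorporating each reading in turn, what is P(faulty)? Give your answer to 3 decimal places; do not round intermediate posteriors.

0.897

After vibration sensor='high': P(faulty) = 0.8·0.5000 / (0.8·0.5000 + 0.1·0.5000) ≈ 0.8889
After pressure gauge='out-of-range': P(faulty) = 0.55·0.8889 / (0.55·0.8889 + 0.35·0.1111) ≈ 0.9263
After pressure gauge='in-range': P(faulty) = 0.45·0.9263 / (0.45·0.9263 + 0.65·0.0737) ≈ 0.8969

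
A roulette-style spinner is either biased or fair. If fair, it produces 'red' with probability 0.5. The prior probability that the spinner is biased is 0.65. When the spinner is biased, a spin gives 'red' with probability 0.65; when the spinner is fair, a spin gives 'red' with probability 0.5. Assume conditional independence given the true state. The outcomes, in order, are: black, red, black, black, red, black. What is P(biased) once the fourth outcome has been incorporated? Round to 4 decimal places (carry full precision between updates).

0.4530

After 'black': P(biased) = 0.35·0.6500 / (0.35·0.6500 + 0.5·0.3500) ≈ 0.5652
After 'red': P(biased) = 0.65·0.5652 / (0.65·0.5652 + 0.5·0.4348) ≈ 0.6283
After 'black': P(biased) = 0.35·0.6283 / (0.35·0.6283 + 0.5·0.3717) ≈ 0.5419
After 'black': P(biased) = 0.35·0.5419 / (0.35·0.5419 + 0.5·0.4581) ≈ 0.4530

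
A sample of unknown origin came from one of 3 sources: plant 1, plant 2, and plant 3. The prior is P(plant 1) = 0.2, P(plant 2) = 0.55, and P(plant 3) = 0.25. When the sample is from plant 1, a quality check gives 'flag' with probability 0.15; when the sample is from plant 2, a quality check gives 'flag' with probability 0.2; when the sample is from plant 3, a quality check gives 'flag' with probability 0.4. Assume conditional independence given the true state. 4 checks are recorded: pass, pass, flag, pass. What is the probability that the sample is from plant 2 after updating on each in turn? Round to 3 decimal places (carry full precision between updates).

After 'pass': normaliser = 0.85·0.2000 + 0.8·0.5500 + 0.6·0.2500; P(plant 1) ≈ 0.2237, P(plant 2) ≈ 0.5789, P(plant 3) ≈ 0.1974
After 'pass': normaliser = 0.85·0.2237 + 0.8·0.5789 + 0.6·0.1974; P(plant 1) ≈ 0.2464, P(plant 2) ≈ 0.6002, P(plant 3) ≈ 0.1535
After 'flag': normaliser = 0.15·0.2464 + 0.2·0.6002 + 0.4·0.1535; P(plant 1) ≈ 0.1692, P(plant 2) ≈ 0.5497, P(plant 3) ≈ 0.2811
After 'pass': normaliser = 0.85·0.1692 + 0.8·0.5497 + 0.6·0.2811; P(plant 1) ≈ 0.1912, P(plant 2) ≈ 0.5846, P(plant 3) ≈ 0.2242

0.585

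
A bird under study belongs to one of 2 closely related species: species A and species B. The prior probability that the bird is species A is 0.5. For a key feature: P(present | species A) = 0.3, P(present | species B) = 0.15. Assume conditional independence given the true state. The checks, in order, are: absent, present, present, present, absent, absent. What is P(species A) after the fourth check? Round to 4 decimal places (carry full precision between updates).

Each posterior becomes the prior for the next update.
After 'absent': P(species A) = 0.7·0.5000 / (0.7·0.5000 + 0.85·0.5000) ≈ 0.4516
After 'present': P(species A) = 0.3·0.4516 / (0.3·0.4516 + 0.15·0.5484) ≈ 0.6222
After 'present': P(species A) = 0.3·0.6222 / (0.3·0.6222 + 0.15·0.3778) ≈ 0.7671
After 'present': P(species A) = 0.3·0.7671 / (0.3·0.7671 + 0.15·0.2329) ≈ 0.8682

0.8682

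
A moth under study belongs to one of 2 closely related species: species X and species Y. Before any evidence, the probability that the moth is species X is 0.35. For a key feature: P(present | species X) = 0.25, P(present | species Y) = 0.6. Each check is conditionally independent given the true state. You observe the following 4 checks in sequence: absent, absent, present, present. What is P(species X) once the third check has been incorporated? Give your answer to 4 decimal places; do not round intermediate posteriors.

0.4410

After 'absent': P(species X) = 0.75·0.3500 / (0.75·0.3500 + 0.4·0.6500) ≈ 0.5024
After 'absent': P(species X) = 0.75·0.5024 / (0.75·0.5024 + 0.4·0.4976) ≈ 0.6543
After 'present': P(species X) = 0.25·0.6543 / (0.25·0.6543 + 0.6·0.3457) ≈ 0.4410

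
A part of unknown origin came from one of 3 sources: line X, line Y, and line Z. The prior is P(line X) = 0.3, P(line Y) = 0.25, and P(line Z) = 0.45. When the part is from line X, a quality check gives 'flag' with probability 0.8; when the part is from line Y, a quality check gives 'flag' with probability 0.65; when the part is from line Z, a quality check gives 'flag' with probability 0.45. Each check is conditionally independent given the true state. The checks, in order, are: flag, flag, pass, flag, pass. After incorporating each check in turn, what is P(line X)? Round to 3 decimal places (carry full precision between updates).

0.228

Apply Bayes' rule sequentially, carrying P(line X) forward.
After 'flag': normaliser = 0.8·0.3000 + 0.65·0.2500 + 0.45·0.4500; P(line X) ≈ 0.3967, P(line Y) ≈ 0.2686, P(line Z) ≈ 0.3347
After 'flag': normaliser = 0.8·0.3967 + 0.65·0.2686 + 0.45·0.3347; P(line X) ≈ 0.4939, P(line Y) ≈ 0.2717, P(line Z) ≈ 0.2344
After 'pass': normaliser = 0.2·0.4939 + 0.35·0.2717 + 0.55·0.2344; P(line X) ≈ 0.3060, P(line Y) ≈ 0.2946, P(line Z) ≈ 0.3994
After 'flag': normaliser = 0.8·0.3060 + 0.65·0.2946 + 0.45·0.3994; P(line X) ≈ 0.3974, P(line Y) ≈ 0.3109, P(line Z) ≈ 0.2918
After 'pass': normaliser = 0.2·0.3974 + 0.35·0.3109 + 0.55·0.2918; P(line X) ≈ 0.2279, P(line Y) ≈ 0.3120, P(line Z) ≈ 0.4601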